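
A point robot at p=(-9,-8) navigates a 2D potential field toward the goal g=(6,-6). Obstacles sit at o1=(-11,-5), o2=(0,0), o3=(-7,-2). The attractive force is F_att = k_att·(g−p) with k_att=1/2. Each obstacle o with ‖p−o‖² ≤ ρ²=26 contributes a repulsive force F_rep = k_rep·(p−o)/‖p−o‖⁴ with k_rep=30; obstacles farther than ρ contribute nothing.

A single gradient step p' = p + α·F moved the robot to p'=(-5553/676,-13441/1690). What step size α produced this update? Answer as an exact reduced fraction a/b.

α = 1/10

F_att = 1/2·(g−p) = 1/2·(15,2) = (7.5000,1.0000)
o1: d²=13 ≤ ρ²=26; F_rep = 30·(2,-3)/13² = (0.3550,-0.5325)
o2: d²=145 > ρ²=26 → inactive
o3: d²=40 > ρ²=26 → inactive
F = F_att + ΣF_rep = (7.8550,0.4675)
Δp = p'−p = (0.7855,0.0467); α = Δx/Fx = (531/676) / (2655/338) = 1/10
check: Δy/Fy = (79/1690) / (79/169) = 1/10 ✓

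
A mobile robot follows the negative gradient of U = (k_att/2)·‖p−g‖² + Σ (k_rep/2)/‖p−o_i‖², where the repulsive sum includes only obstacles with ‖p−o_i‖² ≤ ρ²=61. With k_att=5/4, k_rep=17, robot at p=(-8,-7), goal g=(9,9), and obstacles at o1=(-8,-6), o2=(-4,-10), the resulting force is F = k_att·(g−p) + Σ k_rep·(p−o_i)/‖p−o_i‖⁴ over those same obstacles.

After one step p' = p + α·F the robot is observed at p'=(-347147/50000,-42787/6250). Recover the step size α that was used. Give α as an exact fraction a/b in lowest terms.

α = 1/20

F_att = 5/4·(g−p) = 5/4·(17,16) = (21.2500,20.0000)
o1: d²=1 ≤ ρ²=61; F_rep = 17·(0,-1)/1² = (0.0000,-17.0000)
o2: d²=25 ≤ ρ²=61; F_rep = 17·(-4,3)/25² = (-0.1088,0.0816)
F = F_att + ΣF_rep = (21.1412,3.0816)
Δp = p'−p = (1.0571,0.1541); α = Δx/Fx = (52853/50000) / (52853/2500) = 1/20
check: Δy/Fy = (963/6250) / (1926/625) = 1/20 ✓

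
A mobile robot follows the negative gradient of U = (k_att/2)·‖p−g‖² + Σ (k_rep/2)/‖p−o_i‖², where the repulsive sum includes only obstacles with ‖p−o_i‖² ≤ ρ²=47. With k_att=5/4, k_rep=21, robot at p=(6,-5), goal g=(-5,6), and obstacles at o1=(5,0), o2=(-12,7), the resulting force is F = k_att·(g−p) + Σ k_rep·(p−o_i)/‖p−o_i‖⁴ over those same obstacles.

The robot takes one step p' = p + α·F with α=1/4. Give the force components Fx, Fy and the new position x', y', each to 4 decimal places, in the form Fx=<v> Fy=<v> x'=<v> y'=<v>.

Fx=-13.7189 Fy=13.5947 x'=2.5703 y'=-1.6013

F_att = 5/4·(g−p) = 5/4·(-11,11) = (-13.7500,13.7500)
o1: d²=26 ≤ ρ²=47; F_rep = 21·(1,-5)/26² = (0.0311,-0.1553)
o2: d²=468 > ρ²=47 → inactive
F = F_att + ΣF_rep = (-13.7189,13.5947)
p' = p + 1/4·F = (2.5703,-1.6013)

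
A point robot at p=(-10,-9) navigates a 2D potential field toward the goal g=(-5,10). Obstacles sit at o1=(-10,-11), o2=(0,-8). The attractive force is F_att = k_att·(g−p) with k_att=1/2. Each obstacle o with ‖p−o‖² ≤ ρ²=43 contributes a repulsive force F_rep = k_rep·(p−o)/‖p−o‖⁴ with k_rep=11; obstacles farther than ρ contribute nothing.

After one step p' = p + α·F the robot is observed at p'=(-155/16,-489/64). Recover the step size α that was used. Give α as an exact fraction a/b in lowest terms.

F_att = 1/2·(g−p) = 1/2·(5,19) = (2.5000,9.5000)
o1: d²=4 ≤ ρ²=43; F_rep = 11·(0,2)/4² = (0.0000,1.3750)
o2: d²=101 > ρ²=43 → inactive
F = F_att + ΣF_rep = (2.5000,10.8750)
Δp = p'−p = (0.3125,1.3594); α = Δx/Fx = (5/16) / (5/2) = 1/8
check: Δy/Fy = (87/64) / (87/8) = 1/8 ✓

α = 1/8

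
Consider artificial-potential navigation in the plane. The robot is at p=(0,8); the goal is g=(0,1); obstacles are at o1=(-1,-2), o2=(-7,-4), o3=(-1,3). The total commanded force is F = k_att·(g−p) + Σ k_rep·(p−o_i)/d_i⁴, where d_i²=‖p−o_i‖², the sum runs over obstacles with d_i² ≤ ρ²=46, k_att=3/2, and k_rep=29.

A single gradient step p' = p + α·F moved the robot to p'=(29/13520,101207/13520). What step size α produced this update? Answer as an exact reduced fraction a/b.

α = 1/20

F_att = 3/2·(g−p) = 3/2·(0,-7) = (0.0000,-10.5000)
o1: d²=101 > ρ²=46 → inactive
o2: d²=193 > ρ²=46 → inactive
o3: d²=26 ≤ ρ²=46; F_rep = 29·(1,5)/26² = (0.0429,0.2145)
F = F_att + ΣF_rep = (0.0429,-10.2855)
Δp = p'−p = (0.0021,-0.5143); α = Δx/Fx = (29/13520) / (29/676) = 1/20
check: Δy/Fy = (-6953/13520) / (-6953/676) = 1/20 ✓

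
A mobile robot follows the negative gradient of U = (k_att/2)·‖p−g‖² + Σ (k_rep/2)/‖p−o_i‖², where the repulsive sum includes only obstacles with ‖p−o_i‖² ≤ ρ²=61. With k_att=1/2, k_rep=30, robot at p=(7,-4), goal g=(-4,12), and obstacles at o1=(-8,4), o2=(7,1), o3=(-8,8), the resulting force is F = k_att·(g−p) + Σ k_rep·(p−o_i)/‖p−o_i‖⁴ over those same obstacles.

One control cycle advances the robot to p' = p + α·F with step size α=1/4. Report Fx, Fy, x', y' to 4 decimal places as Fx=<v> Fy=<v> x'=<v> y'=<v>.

Fx=-5.5000 Fy=7.7600 x'=5.6250 y'=-2.0600

F_att = 1/2·(g−p) = 1/2·(-11,16) = (-5.5000,8.0000)
o1: d²=289 > ρ²=61 → inactive
o2: d²=25 ≤ ρ²=61; F_rep = 30·(0,-5)/25² = (0.0000,-0.2400)
o3: d²=369 > ρ²=61 → inactive
F = F_att + ΣF_rep = (-5.5000,7.7600)
p' = p + 1/4·F = (5.6250,-2.0600)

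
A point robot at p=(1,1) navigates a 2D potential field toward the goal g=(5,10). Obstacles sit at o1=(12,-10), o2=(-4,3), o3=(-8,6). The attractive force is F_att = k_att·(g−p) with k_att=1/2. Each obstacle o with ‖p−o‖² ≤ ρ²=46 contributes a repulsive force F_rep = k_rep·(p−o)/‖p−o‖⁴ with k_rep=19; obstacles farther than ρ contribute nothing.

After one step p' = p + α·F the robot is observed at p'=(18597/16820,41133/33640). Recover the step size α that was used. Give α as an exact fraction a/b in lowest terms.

α = 1/20

F_att = 1/2·(g−p) = 1/2·(4,9) = (2.0000,4.5000)
o1: d²=242 > ρ²=46 → inactive
o2: d²=29 ≤ ρ²=46; F_rep = 19·(5,-2)/29² = (0.1130,-0.0452)
o3: d²=106 > ρ²=46 → inactive
F = F_att + ΣF_rep = (2.1130,4.4548)
Δp = p'−p = (0.1056,0.2227); α = Δx/Fx = (1777/16820) / (1777/841) = 1/20
check: Δy/Fy = (7493/33640) / (7493/1682) = 1/20 ✓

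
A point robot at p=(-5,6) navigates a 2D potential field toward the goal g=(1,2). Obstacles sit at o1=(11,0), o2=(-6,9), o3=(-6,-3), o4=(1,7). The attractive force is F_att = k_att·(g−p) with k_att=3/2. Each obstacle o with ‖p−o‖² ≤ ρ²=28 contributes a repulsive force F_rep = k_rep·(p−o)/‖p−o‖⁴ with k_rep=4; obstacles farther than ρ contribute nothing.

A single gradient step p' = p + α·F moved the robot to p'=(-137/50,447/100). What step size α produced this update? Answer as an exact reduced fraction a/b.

F_att = 3/2·(g−p) = 3/2·(6,-4) = (9.0000,-6.0000)
o1: d²=292 > ρ²=28 → inactive
o2: d²=10 ≤ ρ²=28; F_rep = 4·(1,-3)/10² = (0.0400,-0.1200)
o3: d²=82 > ρ²=28 → inactive
o4: d²=37 > ρ²=28 → inactive
F = F_att + ΣF_rep = (9.0400,-6.1200)
Δp = p'−p = (2.2600,-1.5300); α = Δx/Fx = (113/50) / (226/25) = 1/4
check: Δy/Fy = (-153/100) / (-153/25) = 1/4 ✓

α = 1/4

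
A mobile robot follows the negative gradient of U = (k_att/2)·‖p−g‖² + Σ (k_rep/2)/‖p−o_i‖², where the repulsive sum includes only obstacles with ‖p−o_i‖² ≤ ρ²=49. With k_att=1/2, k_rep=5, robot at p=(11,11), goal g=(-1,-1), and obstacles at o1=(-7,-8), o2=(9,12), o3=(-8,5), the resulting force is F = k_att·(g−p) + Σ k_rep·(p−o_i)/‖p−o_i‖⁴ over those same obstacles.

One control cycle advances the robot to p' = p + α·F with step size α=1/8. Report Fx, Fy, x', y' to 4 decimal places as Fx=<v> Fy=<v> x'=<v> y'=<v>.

Fx=-5.6000 Fy=-6.2000 x'=10.3000 y'=10.2250

F_att = 1/2·(g−p) = 1/2·(-12,-12) = (-6.0000,-6.0000)
o1: d²=685 > ρ²=49 → inactive
o2: d²=5 ≤ ρ²=49; F_rep = 5·(2,-1)/5² = (0.4000,-0.2000)
o3: d²=397 > ρ²=49 → inactive
F = F_att + ΣF_rep = (-5.6000,-6.2000)
p' = p + 1/8·F = (10.3000,10.2250)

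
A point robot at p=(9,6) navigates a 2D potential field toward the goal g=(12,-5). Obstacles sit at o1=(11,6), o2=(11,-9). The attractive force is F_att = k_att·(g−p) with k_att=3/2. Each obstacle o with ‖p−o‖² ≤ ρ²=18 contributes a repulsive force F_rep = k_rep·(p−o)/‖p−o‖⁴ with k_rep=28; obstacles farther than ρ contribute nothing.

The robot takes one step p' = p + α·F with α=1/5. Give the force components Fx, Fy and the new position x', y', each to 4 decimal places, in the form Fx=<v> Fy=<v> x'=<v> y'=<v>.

Fx=1.0000 Fy=-16.5000 x'=9.2000 y'=2.7000

F_att = 3/2·(g−p) = 3/2·(3,-11) = (4.5000,-16.5000)
o1: d²=4 ≤ ρ²=18; F_rep = 28·(-2,0)/4² = (-3.5000,0.0000)
o2: d²=229 > ρ²=18 → inactive
F = F_att + ΣF_rep = (1.0000,-16.5000)
p' = p + 1/5·F = (9.2000,2.7000)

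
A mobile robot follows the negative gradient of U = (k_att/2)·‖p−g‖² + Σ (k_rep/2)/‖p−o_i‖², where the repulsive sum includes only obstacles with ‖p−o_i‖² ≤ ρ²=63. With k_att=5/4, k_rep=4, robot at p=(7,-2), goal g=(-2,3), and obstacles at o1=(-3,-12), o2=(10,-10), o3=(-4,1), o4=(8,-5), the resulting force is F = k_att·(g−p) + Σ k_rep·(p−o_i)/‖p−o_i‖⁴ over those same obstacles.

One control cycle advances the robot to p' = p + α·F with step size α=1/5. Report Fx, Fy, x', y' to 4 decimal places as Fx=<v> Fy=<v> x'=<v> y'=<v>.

F_att = 5/4·(g−p) = 5/4·(-9,5) = (-11.2500,6.2500)
o1: d²=200 > ρ²=63 → inactive
o2: d²=73 > ρ²=63 → inactive
o3: d²=130 > ρ²=63 → inactive
o4: d²=10 ≤ ρ²=63; F_rep = 4·(-1,3)/10² = (-0.0400,0.1200)
F = F_att + ΣF_rep = (-11.2900,6.3700)
p' = p + 1/5·F = (4.7420,-0.7260)

Fx=-11.2900 Fy=6.3700 x'=4.7420 y'=-0.7260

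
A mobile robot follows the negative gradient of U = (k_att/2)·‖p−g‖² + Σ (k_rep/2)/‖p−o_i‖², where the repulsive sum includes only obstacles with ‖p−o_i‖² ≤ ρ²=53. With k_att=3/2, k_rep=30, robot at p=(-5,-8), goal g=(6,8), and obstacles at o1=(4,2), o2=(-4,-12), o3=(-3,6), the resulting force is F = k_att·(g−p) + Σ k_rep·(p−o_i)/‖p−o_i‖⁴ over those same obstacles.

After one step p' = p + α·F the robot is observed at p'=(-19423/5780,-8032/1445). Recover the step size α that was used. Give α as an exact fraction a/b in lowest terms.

α = 1/10

F_att = 3/2·(g−p) = 3/2·(11,16) = (16.5000,24.0000)
o1: d²=181 > ρ²=53 → inactive
o2: d²=17 ≤ ρ²=53; F_rep = 30·(-1,4)/17² = (-0.1038,0.4152)
o3: d²=200 > ρ²=53 → inactive
F = F_att + ΣF_rep = (16.3962,24.4152)
Δp = p'−p = (1.6396,2.4415); α = Δx/Fx = (9477/5780) / (9477/578) = 1/10
check: Δy/Fy = (3528/1445) / (7056/289) = 1/10 ✓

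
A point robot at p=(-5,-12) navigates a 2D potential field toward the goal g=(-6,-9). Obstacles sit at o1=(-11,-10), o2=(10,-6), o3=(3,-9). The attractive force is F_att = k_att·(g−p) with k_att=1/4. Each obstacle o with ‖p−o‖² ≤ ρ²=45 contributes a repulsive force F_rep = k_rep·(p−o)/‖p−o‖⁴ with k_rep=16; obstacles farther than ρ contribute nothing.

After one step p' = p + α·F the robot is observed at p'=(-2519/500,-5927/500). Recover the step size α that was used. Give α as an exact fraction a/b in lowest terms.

F_att = 1/4·(g−p) = 1/4·(-1,3) = (-0.2500,0.7500)
o1: d²=40 ≤ ρ²=45; F_rep = 16·(6,-2)/40² = (0.0600,-0.0200)
o2: d²=261 > ρ²=45 → inactive
o3: d²=73 > ρ²=45 → inactive
F = F_att + ΣF_rep = (-0.1900,0.7300)
Δp = p'−p = (-0.0380,0.1460); α = Δx/Fx = (-19/500) / (-19/100) = 1/5
check: Δy/Fy = (73/500) / (73/100) = 1/5 ✓

α = 1/5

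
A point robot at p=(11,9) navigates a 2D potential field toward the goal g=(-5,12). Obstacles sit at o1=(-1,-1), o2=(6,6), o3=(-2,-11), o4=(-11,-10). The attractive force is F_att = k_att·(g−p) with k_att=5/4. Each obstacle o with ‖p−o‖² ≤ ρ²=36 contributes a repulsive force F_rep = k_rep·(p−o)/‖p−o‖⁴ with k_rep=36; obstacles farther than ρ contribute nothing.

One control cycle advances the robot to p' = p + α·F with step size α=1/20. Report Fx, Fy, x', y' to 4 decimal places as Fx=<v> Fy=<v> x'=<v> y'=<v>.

F_att = 5/4·(g−p) = 5/4·(-16,3) = (-20.0000,3.7500)
o1: d²=244 > ρ²=36 → inactive
o2: d²=34 ≤ ρ²=36; F_rep = 36·(5,3)/34² = (0.1557,0.0934)
o3: d²=569 > ρ²=36 → inactive
o4: d²=845 > ρ²=36 → inactive
F = F_att + ΣF_rep = (-19.8443,3.8434)
p' = p + 1/20·F = (10.0078,9.1922)

Fx=-19.8443 Fy=3.8434 x'=10.0078 y'=9.1922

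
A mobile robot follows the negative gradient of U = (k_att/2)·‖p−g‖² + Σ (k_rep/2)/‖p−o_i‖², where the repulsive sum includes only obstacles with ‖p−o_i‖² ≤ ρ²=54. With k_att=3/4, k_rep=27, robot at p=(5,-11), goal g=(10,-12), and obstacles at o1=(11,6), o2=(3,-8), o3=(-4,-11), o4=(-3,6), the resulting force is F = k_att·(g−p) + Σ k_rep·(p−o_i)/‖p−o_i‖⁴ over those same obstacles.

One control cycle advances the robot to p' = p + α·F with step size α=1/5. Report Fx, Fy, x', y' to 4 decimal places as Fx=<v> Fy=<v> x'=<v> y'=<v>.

Fx=4.0695 Fy=-1.2293 x'=5.8139 y'=-11.2459

F_att = 3/4·(g−p) = 3/4·(5,-1) = (3.7500,-0.7500)
o1: d²=325 > ρ²=54 → inactive
o2: d²=13 ≤ ρ²=54; F_rep = 27·(2,-3)/13² = (0.3195,-0.4793)
o3: d²=81 > ρ²=54 → inactive
o4: d²=353 > ρ²=54 → inactive
F = F_att + ΣF_rep = (4.0695,-1.2293)
p' = p + 1/5·F = (5.8139,-11.2459)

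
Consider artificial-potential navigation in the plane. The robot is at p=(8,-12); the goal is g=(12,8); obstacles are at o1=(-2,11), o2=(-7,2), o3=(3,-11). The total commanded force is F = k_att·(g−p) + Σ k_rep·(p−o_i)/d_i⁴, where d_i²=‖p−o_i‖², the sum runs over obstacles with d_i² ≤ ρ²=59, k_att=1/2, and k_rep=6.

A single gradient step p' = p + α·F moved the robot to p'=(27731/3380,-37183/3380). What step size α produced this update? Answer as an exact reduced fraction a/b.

α = 1/10

F_att = 1/2·(g−p) = 1/2·(4,20) = (2.0000,10.0000)
o1: d²=629 > ρ²=59 → inactive
o2: d²=421 > ρ²=59 → inactive
o3: d²=26 ≤ ρ²=59; F_rep = 6·(5,-1)/26² = (0.0444,-0.0089)
F = F_att + ΣF_rep = (2.0444,9.9911)
Δp = p'−p = (0.2044,0.9991); α = Δx/Fx = (691/3380) / (691/338) = 1/10
check: Δy/Fy = (3377/3380) / (3377/338) = 1/10 ✓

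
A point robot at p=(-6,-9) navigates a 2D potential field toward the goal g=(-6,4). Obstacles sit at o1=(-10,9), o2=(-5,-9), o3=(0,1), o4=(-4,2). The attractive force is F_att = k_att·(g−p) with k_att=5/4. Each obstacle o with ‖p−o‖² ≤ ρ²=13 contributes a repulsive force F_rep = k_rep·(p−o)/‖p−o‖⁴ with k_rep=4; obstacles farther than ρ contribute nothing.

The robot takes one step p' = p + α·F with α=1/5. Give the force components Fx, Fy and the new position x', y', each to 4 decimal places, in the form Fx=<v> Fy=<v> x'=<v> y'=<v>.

F_att = 5/4·(g−p) = 5/4·(0,13) = (0.0000,16.2500)
o1: d²=340 > ρ²=13 → inactive
o2: d²=1 ≤ ρ²=13; F_rep = 4·(-1,0)/1² = (-4.0000,0.0000)
o3: d²=136 > ρ²=13 → inactive
o4: d²=125 > ρ²=13 → inactive
F = F_att + ΣF_rep = (-4.0000,16.2500)
p' = p + 1/5·F = (-6.8000,-5.7500)

Fx=-4.0000 Fy=16.2500 x'=-6.8000 y'=-5.7500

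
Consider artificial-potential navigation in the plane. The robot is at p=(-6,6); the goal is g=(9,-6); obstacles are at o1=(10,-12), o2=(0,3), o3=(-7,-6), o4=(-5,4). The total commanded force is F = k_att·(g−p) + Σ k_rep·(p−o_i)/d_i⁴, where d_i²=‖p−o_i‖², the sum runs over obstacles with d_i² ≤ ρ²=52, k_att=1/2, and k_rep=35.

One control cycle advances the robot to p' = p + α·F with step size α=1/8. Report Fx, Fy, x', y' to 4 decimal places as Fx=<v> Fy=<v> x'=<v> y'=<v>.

Fx=5.9963 Fy=-3.1481 x'=-5.2505 y'=5.6065

F_att = 1/2·(g−p) = 1/2·(15,-12) = (7.5000,-6.0000)
o1: d²=580 > ρ²=52 → inactive
o2: d²=45 ≤ ρ²=52; F_rep = 35·(-6,3)/45² = (-0.1037,0.0519)
o3: d²=145 > ρ²=52 → inactive
o4: d²=5 ≤ ρ²=52; F_rep = 35·(-1,2)/5² = (-1.4000,2.8000)
F = F_att + ΣF_rep = (5.9963,-3.1481)
p' = p + 1/8·F = (-5.2505,5.6065)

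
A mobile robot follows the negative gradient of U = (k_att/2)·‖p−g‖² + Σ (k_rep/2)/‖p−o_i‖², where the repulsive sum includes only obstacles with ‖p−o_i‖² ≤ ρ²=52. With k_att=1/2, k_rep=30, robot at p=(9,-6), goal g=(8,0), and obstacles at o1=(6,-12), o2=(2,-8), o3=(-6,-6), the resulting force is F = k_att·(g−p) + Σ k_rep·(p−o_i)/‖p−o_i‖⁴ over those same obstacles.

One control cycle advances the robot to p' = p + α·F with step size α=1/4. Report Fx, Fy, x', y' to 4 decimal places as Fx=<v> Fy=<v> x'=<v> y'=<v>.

Fx=-0.4556 Fy=3.0889 x'=8.8861 y'=-5.2278

F_att = 1/2·(g−p) = 1/2·(-1,6) = (-0.5000,3.0000)
o1: d²=45 ≤ ρ²=52; F_rep = 30·(3,6)/45² = (0.0444,0.0889)
o2: d²=53 > ρ²=52 → inactive
o3: d²=225 > ρ²=52 → inactive
F = F_att + ΣF_rep = (-0.4556,3.0889)
p' = p + 1/4·F = (8.8861,-5.2278)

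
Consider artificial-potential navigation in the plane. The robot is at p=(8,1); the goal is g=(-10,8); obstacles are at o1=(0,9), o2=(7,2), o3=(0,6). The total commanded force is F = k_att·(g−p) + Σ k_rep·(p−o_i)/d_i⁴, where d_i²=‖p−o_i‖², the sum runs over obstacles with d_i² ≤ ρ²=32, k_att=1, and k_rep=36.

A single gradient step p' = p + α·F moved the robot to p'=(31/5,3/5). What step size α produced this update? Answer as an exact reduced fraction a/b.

F_att = 1·(g−p) = 1·(-18,7) = (-18.0000,7.0000)
o1: d²=128 > ρ²=32 → inactive
o2: d²=2 ≤ ρ²=32; F_rep = 36·(1,-1)/2² = (9.0000,-9.0000)
o3: d²=89 > ρ²=32 → inactive
F = F_att + ΣF_rep = (-9.0000,-2.0000)
Δp = p'−p = (-1.8000,-0.4000); α = Δx/Fx = (-9/5) / (-9) = 1/5
check: Δy/Fy = (-2/5) / (-2) = 1/5 ✓

α = 1/5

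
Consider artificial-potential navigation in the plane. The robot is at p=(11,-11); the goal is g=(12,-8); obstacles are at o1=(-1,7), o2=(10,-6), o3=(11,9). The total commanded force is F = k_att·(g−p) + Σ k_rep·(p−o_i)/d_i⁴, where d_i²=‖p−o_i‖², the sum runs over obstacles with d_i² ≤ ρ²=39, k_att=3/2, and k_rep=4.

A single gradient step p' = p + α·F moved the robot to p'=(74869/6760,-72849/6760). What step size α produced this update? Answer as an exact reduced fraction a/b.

F_att = 3/2·(g−p) = 3/2·(1,3) = (1.5000,4.5000)
o1: d²=468 > ρ²=39 → inactive
o2: d²=26 ≤ ρ²=39; F_rep = 4·(1,-5)/26² = (0.0059,-0.0296)
o3: d²=400 > ρ²=39 → inactive
F = F_att + ΣF_rep = (1.5059,4.4704)
Δp = p'−p = (0.0753,0.2235); α = Δx/Fx = (509/6760) / (509/338) = 1/20
check: Δy/Fy = (1511/6760) / (1511/338) = 1/20 ✓

α = 1/20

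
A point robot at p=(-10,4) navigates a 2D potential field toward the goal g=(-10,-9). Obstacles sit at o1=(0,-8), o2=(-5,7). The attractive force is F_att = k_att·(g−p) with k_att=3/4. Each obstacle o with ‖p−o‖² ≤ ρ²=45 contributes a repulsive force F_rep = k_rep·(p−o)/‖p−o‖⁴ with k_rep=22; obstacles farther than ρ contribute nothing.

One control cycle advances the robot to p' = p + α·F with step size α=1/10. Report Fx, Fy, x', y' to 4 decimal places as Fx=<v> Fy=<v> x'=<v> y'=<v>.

F_att = 3/4·(g−p) = 3/4·(0,-13) = (0.0000,-9.7500)
o1: d²=244 > ρ²=45 → inactive
o2: d²=34 ≤ ρ²=45; F_rep = 22·(-5,-3)/34² = (-0.0952,-0.0571)
F = F_att + ΣF_rep = (-0.0952,-9.8071)
p' = p + 1/10·F = (-10.0095,3.0193)

Fx=-0.0952 Fy=-9.8071 x'=-10.0095 y'=3.0193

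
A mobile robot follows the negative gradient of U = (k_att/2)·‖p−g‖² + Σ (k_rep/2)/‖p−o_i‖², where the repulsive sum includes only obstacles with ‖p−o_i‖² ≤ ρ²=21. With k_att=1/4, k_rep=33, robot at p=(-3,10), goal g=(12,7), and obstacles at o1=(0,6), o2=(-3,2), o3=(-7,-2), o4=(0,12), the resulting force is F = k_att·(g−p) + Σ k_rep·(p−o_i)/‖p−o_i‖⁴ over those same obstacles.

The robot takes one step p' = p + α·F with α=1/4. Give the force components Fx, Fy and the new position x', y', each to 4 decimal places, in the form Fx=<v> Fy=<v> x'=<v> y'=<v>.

F_att = 1/4·(g−p) = 1/4·(15,-3) = (3.7500,-0.7500)
o1: d²=25 > ρ²=21 → inactive
o2: d²=64 > ρ²=21 → inactive
o3: d²=160 > ρ²=21 → inactive
o4: d²=13 ≤ ρ²=21; F_rep = 33·(-3,-2)/13² = (-0.5858,-0.3905)
F = F_att + ΣF_rep = (3.1642,-1.1405)
p' = p + 1/4·F = (-2.2089,9.7149)

Fx=3.1642 Fy=-1.1405 x'=-2.2089 y'=9.7149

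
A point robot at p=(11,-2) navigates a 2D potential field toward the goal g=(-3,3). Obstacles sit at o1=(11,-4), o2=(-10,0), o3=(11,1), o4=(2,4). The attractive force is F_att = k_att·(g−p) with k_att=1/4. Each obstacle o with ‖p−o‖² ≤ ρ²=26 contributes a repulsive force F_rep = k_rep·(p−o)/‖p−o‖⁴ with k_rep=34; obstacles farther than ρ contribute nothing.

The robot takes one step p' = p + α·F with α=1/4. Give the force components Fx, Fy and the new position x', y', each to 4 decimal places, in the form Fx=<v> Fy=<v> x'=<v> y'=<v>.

Fx=-3.5000 Fy=4.2407 x'=10.1250 y'=-0.9398

F_att = 1/4·(g−p) = 1/4·(-14,5) = (-3.5000,1.2500)
o1: d²=4 ≤ ρ²=26; F_rep = 34·(0,2)/4² = (0.0000,4.2500)
o2: d²=445 > ρ²=26 → inactive
o3: d²=9 ≤ ρ²=26; F_rep = 34·(0,-3)/9² = (0.0000,-1.2593)
o4: d²=117 > ρ²=26 → inactive
F = F_att + ΣF_rep = (-3.5000,4.2407)
p' = p + 1/4·F = (10.1250,-0.9398)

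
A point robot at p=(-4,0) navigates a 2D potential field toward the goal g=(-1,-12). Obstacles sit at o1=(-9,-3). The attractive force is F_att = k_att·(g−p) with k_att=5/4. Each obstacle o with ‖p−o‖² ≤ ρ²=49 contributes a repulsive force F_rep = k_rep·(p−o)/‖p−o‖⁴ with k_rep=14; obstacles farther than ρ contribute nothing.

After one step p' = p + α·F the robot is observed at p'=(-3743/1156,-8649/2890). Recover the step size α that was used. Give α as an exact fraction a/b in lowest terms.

F_att = 5/4·(g−p) = 5/4·(3,-12) = (3.7500,-15.0000)
o1: d²=34 ≤ ρ²=49; F_rep = 14·(5,3)/34² = (0.0606,0.0363)
F = F_att + ΣF_rep = (3.8106,-14.9637)
Δp = p'−p = (0.7621,-2.9927); α = Δx/Fx = (881/1156) / (4405/1156) = 1/5
check: Δy/Fy = (-8649/2890) / (-8649/578) = 1/5 ✓

α = 1/5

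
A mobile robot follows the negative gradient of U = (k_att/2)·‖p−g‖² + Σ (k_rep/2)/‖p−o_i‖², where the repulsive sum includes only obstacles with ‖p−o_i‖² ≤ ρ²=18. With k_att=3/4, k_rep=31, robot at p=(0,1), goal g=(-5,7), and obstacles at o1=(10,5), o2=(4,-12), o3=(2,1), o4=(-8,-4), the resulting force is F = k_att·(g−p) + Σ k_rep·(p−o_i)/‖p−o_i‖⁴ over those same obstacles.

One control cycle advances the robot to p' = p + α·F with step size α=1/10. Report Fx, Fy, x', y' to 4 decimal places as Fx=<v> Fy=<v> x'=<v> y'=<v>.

Fx=-7.6250 Fy=4.5000 x'=-0.7625 y'=1.4500

F_att = 3/4·(g−p) = 3/4·(-5,6) = (-3.7500,4.5000)
o1: d²=116 > ρ²=18 → inactive
o2: d²=185 > ρ²=18 → inactive
o3: d²=4 ≤ ρ²=18; F_rep = 31·(-2,0)/4² = (-3.8750,0.0000)
o4: d²=89 > ρ²=18 → inactive
F = F_att + ΣF_rep = (-7.6250,4.5000)
p' = p + 1/10·F = (-0.7625,1.4500)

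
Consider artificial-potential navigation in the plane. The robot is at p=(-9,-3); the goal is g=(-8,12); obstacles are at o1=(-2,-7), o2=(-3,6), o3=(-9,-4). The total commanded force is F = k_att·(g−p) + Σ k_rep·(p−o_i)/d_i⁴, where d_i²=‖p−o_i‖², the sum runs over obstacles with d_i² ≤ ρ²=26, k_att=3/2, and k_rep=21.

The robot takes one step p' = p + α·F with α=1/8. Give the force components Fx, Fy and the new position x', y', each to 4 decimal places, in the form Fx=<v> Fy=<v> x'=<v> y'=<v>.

F_att = 3/2·(g−p) = 3/2·(1,15) = (1.5000,22.5000)
o1: d²=65 > ρ²=26 → inactive
o2: d²=117 > ρ²=26 → inactive
o3: d²=1 ≤ ρ²=26; F_rep = 21·(0,1)/1² = (0.0000,21.0000)
F = F_att + ΣF_rep = (1.5000,43.5000)
p' = p + 1/8·F = (-8.8125,2.4375)

Fx=1.5000 Fy=43.5000 x'=-8.8125 y'=2.4375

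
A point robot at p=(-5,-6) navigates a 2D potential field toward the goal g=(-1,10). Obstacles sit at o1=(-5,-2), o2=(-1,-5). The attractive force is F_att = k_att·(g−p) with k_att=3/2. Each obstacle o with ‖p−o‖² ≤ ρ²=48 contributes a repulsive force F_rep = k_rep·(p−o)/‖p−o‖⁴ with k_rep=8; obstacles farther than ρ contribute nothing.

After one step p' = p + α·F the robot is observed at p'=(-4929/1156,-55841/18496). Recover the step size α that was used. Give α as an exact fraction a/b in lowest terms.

α = 1/8

F_att = 3/2·(g−p) = 3/2·(4,16) = (6.0000,24.0000)
o1: d²=16 ≤ ρ²=48; F_rep = 8·(0,-4)/16² = (0.0000,-0.1250)
o2: d²=17 ≤ ρ²=48; F_rep = 8·(-4,-1)/17² = (-0.1107,-0.0277)
F = F_att + ΣF_rep = (5.8893,23.8473)
Δp = p'−p = (0.7362,2.9809); α = Δx/Fx = (851/1156) / (1702/289) = 1/8
check: Δy/Fy = (55135/18496) / (55135/2312) = 1/8 ✓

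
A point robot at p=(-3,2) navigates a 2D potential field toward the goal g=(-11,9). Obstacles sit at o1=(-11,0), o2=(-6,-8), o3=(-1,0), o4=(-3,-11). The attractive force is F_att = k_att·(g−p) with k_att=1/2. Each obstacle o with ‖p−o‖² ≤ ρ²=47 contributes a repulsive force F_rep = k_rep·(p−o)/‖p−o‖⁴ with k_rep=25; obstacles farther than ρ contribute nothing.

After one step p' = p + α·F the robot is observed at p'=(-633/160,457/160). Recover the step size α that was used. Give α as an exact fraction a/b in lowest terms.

F_att = 1/2·(g−p) = 1/2·(-8,7) = (-4.0000,3.5000)
o1: d²=68 > ρ²=47 → inactive
o2: d²=109 > ρ²=47 → inactive
o3: d²=8 ≤ ρ²=47; F_rep = 25·(-2,2)/8² = (-0.7812,0.7812)
o4: d²=169 > ρ²=47 → inactive
F = F_att + ΣF_rep = (-4.7812,4.2812)
Δp = p'−p = (-0.9563,0.8562); α = Δx/Fx = (-153/160) / (-153/32) = 1/5
check: Δy/Fy = (137/160) / (137/32) = 1/5 ✓

α = 1/5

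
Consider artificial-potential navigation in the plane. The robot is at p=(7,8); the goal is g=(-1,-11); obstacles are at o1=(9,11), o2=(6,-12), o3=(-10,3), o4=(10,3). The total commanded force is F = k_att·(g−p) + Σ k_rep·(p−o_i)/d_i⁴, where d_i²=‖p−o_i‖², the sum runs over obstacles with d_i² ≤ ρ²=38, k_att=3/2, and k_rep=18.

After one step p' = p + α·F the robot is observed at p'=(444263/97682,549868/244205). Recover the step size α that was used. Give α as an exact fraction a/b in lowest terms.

α = 1/5

F_att = 3/2·(g−p) = 3/2·(-8,-19) = (-12.0000,-28.5000)
o1: d²=13 ≤ ρ²=38; F_rep = 18·(-2,-3)/13² = (-0.2130,-0.3195)
o2: d²=401 > ρ²=38 → inactive
o3: d²=314 > ρ²=38 → inactive
o4: d²=34 ≤ ρ²=38; F_rep = 18·(-3,5)/34² = (-0.0467,0.0779)
F = F_att + ΣF_rep = (-12.2597,-28.7417)
Δp = p'−p = (-2.4519,-5.7483); α = Δx/Fx = (-239511/97682) / (-1197555/97682) = 1/5
check: Δy/Fy = (-1403772/244205) / (-1403772/48841) = 1/5 ✓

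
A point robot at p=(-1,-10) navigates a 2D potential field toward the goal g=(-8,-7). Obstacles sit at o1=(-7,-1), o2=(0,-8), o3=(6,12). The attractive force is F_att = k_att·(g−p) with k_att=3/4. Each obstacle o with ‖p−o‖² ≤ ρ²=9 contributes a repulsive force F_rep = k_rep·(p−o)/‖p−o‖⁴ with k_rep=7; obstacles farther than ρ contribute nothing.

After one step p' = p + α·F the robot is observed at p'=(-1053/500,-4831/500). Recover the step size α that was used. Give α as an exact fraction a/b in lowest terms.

F_att = 3/4·(g−p) = 3/4·(-7,3) = (-5.2500,2.2500)
o1: d²=117 > ρ²=9 → inactive
o2: d²=5 ≤ ρ²=9; F_rep = 7·(-1,-2)/5² = (-0.2800,-0.5600)
o3: d²=533 > ρ²=9 → inactive
F = F_att + ΣF_rep = (-5.5300,1.6900)
Δp = p'−p = (-1.1060,0.3380); α = Δx/Fx = (-553/500) / (-553/100) = 1/5
check: Δy/Fy = (169/500) / (169/100) = 1/5 ✓

α = 1/5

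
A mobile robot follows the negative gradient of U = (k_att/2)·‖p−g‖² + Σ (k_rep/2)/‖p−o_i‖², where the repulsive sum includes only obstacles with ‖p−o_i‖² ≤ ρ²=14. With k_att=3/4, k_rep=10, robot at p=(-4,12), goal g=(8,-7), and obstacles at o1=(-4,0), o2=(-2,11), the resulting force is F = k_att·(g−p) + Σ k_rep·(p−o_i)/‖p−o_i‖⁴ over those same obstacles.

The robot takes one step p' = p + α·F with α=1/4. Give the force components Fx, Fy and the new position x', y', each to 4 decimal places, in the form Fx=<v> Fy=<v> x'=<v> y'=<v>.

Fx=8.2000 Fy=-13.8500 x'=-1.9500 y'=8.5375

F_att = 3/4·(g−p) = 3/4·(12,-19) = (9.0000,-14.2500)
o1: d²=144 > ρ²=14 → inactive
o2: d²=5 ≤ ρ²=14; F_rep = 10·(-2,1)/5² = (-0.8000,0.4000)
F = F_att + ΣF_rep = (8.2000,-13.8500)
p' = p + 1/4·F = (-1.9500,8.5375)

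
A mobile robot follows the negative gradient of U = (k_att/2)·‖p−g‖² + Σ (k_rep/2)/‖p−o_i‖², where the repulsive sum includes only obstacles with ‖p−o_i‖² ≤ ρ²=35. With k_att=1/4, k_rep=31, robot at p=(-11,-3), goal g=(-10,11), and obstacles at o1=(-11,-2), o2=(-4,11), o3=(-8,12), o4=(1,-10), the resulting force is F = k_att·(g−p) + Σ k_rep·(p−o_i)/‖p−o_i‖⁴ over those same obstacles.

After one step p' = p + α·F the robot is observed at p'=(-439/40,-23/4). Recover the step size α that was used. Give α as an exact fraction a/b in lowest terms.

α = 1/10

F_att = 1/4·(g−p) = 1/4·(1,14) = (0.2500,3.5000)
o1: d²=1 ≤ ρ²=35; F_rep = 31·(0,-1)/1² = (0.0000,-31.0000)
o2: d²=245 > ρ²=35 → inactive
o3: d²=234 > ρ²=35 → inactive
o4: d²=193 > ρ²=35 → inactive
F = F_att + ΣF_rep = (0.2500,-27.5000)
Δp = p'−p = (0.0250,-2.7500); α = Δx/Fx = (1/40) / (1/4) = 1/10
check: Δy/Fy = (-11/4) / (-55/2) = 1/10 ✓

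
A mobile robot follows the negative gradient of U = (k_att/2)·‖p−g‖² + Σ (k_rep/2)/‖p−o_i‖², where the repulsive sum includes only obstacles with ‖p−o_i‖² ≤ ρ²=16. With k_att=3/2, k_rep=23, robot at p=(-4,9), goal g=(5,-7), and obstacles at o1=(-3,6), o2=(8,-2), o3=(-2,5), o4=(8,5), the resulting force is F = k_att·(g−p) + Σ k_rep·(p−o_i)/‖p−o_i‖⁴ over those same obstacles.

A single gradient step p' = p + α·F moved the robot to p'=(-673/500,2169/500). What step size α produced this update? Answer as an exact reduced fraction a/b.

F_att = 3/2·(g−p) = 3/2·(9,-16) = (13.5000,-24.0000)
o1: d²=10 ≤ ρ²=16; F_rep = 23·(-1,3)/10² = (-0.2300,0.6900)
o2: d²=265 > ρ²=16 → inactive
o3: d²=20 > ρ²=16 → inactive
o4: d²=160 > ρ²=16 → inactive
F = F_att + ΣF_rep = (13.2700,-23.3100)
Δp = p'−p = (2.6540,-4.6620); α = Δx/Fx = (1327/500) / (1327/100) = 1/5
check: Δy/Fy = (-2331/500) / (-2331/100) = 1/5 ✓

α = 1/5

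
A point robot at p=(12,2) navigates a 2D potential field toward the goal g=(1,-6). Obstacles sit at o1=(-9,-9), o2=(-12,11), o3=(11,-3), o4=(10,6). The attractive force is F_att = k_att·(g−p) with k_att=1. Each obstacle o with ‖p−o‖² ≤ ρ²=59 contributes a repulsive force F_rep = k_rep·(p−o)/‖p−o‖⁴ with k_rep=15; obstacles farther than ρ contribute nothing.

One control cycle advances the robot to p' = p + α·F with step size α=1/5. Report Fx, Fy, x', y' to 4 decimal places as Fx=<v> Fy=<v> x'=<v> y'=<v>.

F_att = 1·(g−p) = 1·(-11,-8) = (-11.0000,-8.0000)
o1: d²=562 > ρ²=59 → inactive
o2: d²=657 > ρ²=59 → inactive
o3: d²=26 ≤ ρ²=59; F_rep = 15·(1,5)/26² = (0.0222,0.1109)
o4: d²=20 ≤ ρ²=59; F_rep = 15·(2,-4)/20² = (0.0750,-0.1500)
F = F_att + ΣF_rep = (-10.9028,-8.0391)
p' = p + 1/5·F = (9.8194,0.3922)

Fx=-10.9028 Fy=-8.0391 x'=9.8194 y'=0.3922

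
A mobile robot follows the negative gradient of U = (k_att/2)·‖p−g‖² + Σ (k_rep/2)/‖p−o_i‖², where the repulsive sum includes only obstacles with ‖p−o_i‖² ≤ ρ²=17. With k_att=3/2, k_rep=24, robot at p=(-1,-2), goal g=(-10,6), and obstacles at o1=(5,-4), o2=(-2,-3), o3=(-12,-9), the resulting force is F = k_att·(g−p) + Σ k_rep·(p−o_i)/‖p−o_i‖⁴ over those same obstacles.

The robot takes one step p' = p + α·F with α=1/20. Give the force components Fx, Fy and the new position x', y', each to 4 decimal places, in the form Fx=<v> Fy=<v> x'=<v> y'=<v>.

Fx=-7.5000 Fy=18.0000 x'=-1.3750 y'=-1.1000

F_att = 3/2·(g−p) = 3/2·(-9,8) = (-13.5000,12.0000)
o1: d²=40 > ρ²=17 → inactive
o2: d²=2 ≤ ρ²=17; F_rep = 24·(1,1)/2² = (6.0000,6.0000)
o3: d²=170 > ρ²=17 → inactive
F = F_att + ΣF_rep = (-7.5000,18.0000)
p' = p + 1/20·F = (-1.3750,-1.1000)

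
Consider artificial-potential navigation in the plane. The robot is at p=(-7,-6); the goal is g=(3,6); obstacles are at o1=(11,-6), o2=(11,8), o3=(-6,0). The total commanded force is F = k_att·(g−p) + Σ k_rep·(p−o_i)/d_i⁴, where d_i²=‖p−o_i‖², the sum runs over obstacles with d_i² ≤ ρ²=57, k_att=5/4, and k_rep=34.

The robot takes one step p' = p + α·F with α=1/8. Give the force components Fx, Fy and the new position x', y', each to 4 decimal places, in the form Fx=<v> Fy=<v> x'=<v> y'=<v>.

F_att = 5/4·(g−p) = 5/4·(10,12) = (12.5000,15.0000)
o1: d²=324 > ρ²=57 → inactive
o2: d²=520 > ρ²=57 → inactive
o3: d²=37 ≤ ρ²=57; F_rep = 34·(-1,-6)/37² = (-0.0248,-0.1490)
F = F_att + ΣF_rep = (12.4752,14.8510)
p' = p + 1/8·F = (-5.4406,-4.1436)

Fx=12.4752 Fy=14.8510 x'=-5.4406 y'=-4.1436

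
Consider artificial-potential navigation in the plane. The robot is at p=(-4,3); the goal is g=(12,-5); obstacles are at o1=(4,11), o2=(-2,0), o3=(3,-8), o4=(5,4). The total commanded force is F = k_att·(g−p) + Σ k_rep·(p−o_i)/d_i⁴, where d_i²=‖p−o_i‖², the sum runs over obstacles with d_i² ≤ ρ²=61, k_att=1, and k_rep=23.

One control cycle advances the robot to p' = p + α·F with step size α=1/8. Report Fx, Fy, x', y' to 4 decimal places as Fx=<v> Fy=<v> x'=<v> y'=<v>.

Fx=15.7278 Fy=-7.5917 x'=-2.0340 y'=2.0510

F_att = 1·(g−p) = 1·(16,-8) = (16.0000,-8.0000)
o1: d²=128 > ρ²=61 → inactive
o2: d²=13 ≤ ρ²=61; F_rep = 23·(-2,3)/13² = (-0.2722,0.4083)
o3: d²=170 > ρ²=61 → inactive
o4: d²=82 > ρ²=61 → inactive
F = F_att + ΣF_rep = (15.7278,-7.5917)
p' = p + 1/8·F = (-2.0340,2.0510)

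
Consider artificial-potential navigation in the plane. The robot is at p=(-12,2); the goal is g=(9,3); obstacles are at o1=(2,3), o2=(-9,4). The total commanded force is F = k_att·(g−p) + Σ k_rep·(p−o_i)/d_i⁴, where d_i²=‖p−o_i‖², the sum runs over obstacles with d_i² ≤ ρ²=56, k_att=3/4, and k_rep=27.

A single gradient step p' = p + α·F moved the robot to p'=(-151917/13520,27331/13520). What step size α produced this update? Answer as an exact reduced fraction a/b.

F_att = 3/4·(g−p) = 3/4·(21,1) = (15.7500,0.7500)
o1: d²=197 > ρ²=56 → inactive
o2: d²=13 ≤ ρ²=56; F_rep = 27·(-3,-2)/13² = (-0.4793,-0.3195)
F = F_att + ΣF_rep = (15.2707,0.4305)
Δp = p'−p = (0.7635,0.0215); α = Δx/Fx = (10323/13520) / (10323/676) = 1/20
check: Δy/Fy = (291/13520) / (291/676) = 1/20 ✓

α = 1/20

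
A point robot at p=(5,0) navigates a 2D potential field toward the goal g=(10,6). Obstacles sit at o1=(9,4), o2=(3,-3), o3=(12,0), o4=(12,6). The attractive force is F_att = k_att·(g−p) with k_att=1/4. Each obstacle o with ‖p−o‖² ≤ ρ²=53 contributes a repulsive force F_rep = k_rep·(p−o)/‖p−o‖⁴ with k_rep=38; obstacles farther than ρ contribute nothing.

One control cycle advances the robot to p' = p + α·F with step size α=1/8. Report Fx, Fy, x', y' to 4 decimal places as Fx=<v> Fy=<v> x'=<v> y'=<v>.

F_att = 1/4·(g−p) = 1/4·(5,6) = (1.2500,1.5000)
o1: d²=32 ≤ ρ²=53; F_rep = 38·(-4,-4)/32² = (-0.1484,-0.1484)
o2: d²=13 ≤ ρ²=53; F_rep = 38·(2,3)/13² = (0.4497,0.6746)
o3: d²=49 ≤ ρ²=53; F_rep = 38·(-7,0)/49² = (-0.1108,0.0000)
o4: d²=85 > ρ²=53 → inactive
F = F_att + ΣF_rep = (1.4405,2.0261)
p' = p + 1/8·F = (5.1801,0.2533)

Fx=1.4405 Fy=2.0261 x'=5.1801 y'=0.2533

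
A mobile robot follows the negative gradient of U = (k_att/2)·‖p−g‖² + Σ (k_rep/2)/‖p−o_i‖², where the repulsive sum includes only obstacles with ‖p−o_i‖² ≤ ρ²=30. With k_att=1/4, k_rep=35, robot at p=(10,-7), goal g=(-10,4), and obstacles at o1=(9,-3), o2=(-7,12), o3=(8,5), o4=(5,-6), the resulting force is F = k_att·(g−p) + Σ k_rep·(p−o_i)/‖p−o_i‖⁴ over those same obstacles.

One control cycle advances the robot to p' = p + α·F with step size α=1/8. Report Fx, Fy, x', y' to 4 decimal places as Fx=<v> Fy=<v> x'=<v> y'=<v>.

F_att = 1/4·(g−p) = 1/4·(-20,11) = (-5.0000,2.7500)
o1: d²=17 ≤ ρ²=30; F_rep = 35·(1,-4)/17² = (0.1211,-0.4844)
o2: d²=650 > ρ²=30 → inactive
o3: d²=148 > ρ²=30 → inactive
o4: d²=26 ≤ ρ²=30; F_rep = 35·(5,-1)/26² = (0.2589,-0.0518)
F = F_att + ΣF_rep = (-4.6200,2.2138)
p' = p + 1/8·F = (9.4225,-6.7233)

Fx=-4.6200 Fy=2.2138 x'=9.4225 y'=-6.7233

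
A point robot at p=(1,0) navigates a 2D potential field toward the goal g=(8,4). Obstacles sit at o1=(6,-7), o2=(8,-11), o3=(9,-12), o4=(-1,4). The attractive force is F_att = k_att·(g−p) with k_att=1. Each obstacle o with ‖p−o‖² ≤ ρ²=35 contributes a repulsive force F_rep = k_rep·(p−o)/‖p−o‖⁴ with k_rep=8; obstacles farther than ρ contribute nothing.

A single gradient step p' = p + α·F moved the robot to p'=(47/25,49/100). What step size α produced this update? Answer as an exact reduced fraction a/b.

F_att = 1·(g−p) = 1·(7,4) = (7.0000,4.0000)
o1: d²=74 > ρ²=35 → inactive
o2: d²=170 > ρ²=35 → inactive
o3: d²=208 > ρ²=35 → inactive
o4: d²=20 ≤ ρ²=35; F_rep = 8·(2,-4)/20² = (0.0400,-0.0800)
F = F_att + ΣF_rep = (7.0400,3.9200)
Δp = p'−p = (0.8800,0.4900); α = Δx/Fx = (22/25) / (176/25) = 1/8
check: Δy/Fy = (49/100) / (98/25) = 1/8 ✓

α = 1/8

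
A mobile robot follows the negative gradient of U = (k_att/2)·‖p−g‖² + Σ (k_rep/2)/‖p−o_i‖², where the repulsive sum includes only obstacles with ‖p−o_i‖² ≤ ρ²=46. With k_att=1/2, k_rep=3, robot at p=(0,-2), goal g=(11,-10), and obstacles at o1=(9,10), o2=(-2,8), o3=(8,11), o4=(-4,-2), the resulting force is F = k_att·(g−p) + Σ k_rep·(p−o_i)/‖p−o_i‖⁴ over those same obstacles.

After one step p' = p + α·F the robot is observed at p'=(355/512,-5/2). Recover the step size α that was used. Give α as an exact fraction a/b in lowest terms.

α = 1/8

F_att = 1/2·(g−p) = 1/2·(11,-8) = (5.5000,-4.0000)
o1: d²=225 > ρ²=46 → inactive
o2: d²=104 > ρ²=46 → inactive
o3: d²=233 > ρ²=46 → inactive
o4: d²=16 ≤ ρ²=46; F_rep = 3·(4,0)/16² = (0.0469,0.0000)
F = F_att + ΣF_rep = (5.5469,-4.0000)
Δp = p'−p = (0.6934,-0.5000); α = Δx/Fx = (355/512) / (355/64) = 1/8
check: Δy/Fy = (-1/2) / (-4) = 1/8 ✓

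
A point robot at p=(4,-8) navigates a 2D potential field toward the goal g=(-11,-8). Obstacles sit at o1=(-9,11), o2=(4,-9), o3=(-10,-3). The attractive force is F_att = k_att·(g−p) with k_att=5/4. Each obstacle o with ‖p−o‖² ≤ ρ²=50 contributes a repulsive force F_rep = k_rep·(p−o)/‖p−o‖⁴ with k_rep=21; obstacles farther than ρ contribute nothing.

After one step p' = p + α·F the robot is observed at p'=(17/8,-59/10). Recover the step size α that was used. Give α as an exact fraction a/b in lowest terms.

F_att = 5/4·(g−p) = 5/4·(-15,0) = (-18.7500,0.0000)
o1: d²=530 > ρ²=50 → inactive
o2: d²=1 ≤ ρ²=50; F_rep = 21·(0,1)/1² = (0.0000,21.0000)
o3: d²=221 > ρ²=50 → inactive
F = F_att + ΣF_rep = (-18.7500,21.0000)
Δp = p'−p = (-1.8750,2.1000); α = Δx/Fx = (-15/8) / (-75/4) = 1/10
check: Δy/Fy = (21/10) / (21) = 1/10 ✓

α = 1/10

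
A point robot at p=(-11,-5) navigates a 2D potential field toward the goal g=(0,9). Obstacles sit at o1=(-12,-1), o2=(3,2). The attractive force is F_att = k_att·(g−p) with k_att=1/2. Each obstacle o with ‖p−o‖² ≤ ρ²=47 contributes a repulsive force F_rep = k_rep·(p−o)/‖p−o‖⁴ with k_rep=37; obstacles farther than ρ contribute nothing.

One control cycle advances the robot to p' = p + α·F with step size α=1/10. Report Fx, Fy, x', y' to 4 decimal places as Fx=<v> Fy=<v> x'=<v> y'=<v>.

Fx=5.6280 Fy=6.4879 x'=-10.4372 y'=-4.3512

F_att = 1/2·(g−p) = 1/2·(11,14) = (5.5000,7.0000)
o1: d²=17 ≤ ρ²=47; F_rep = 37·(1,-4)/17² = (0.1280,-0.5121)
o2: d²=245 > ρ²=47 → inactive
F = F_att + ΣF_rep = (5.6280,6.4879)
p' = p + 1/10·F = (-10.4372,-4.3512)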